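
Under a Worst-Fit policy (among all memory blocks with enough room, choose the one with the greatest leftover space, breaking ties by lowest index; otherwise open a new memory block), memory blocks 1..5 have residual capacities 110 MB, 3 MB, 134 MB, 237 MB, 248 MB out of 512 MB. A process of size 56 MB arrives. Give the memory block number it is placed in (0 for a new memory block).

Memory blocks with room: memory block 1 (110 MB), memory block 3 (134 MB), memory block 4 (237 MB), memory block 5 (248 MB).
Most room is memory block 5 with 248 MB free.

5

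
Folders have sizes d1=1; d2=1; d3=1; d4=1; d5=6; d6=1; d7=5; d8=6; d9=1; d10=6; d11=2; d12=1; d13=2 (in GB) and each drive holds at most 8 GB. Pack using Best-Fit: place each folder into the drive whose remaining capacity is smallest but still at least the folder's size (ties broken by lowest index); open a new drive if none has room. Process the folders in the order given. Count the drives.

Put d1 (1 GB) in drive 1; 7 GB remain.
Put d2 (1 GB) in drive 1; 6 GB remain.
Put d3 (1 GB) in drive 1; 5 GB remain.
Put d4 (1 GB) in drive 1; 4 GB remain.
Put d5 (6 GB) in drive 2; 2 GB remain.
Put d6 (1 GB) in drive 2; 1 GB remain.
Put d7 (5 GB) in drive 3; 3 GB remain.
Put d8 (6 GB) in drive 4; 2 GB remain.
Put d9 (1 GB) in drive 2; 0 GB remain.
Put d10 (6 GB) in drive 5; 2 GB remain.
Put d11 (2 GB) in drive 4; 0 GB remain.
Put d12 (1 GB) in drive 5; 1 GB remain.
Put d13 (2 GB) in drive 3; 1 GB remain.
Final drives: [1,1,1,1] [6,1,1] [5,2] [6,2] [6,1].

5 drives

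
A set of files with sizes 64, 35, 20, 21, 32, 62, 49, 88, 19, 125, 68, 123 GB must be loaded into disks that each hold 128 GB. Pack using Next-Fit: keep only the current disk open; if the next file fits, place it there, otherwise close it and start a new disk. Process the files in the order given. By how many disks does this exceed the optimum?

Next-Fit: [64,35,20] [21,32,62] [49] [88,19] [125] [68] [123] → 7 disks.
Total size 706 GB; any packing needs at least ⌈706/128⌉ = 6 disks.
An optimal packing achieves that bound: [125] [123] [88,35] [68,49] [64,62] [32,21,20,19] → 6 disks.
Excess: 7 − 6 = 1.

1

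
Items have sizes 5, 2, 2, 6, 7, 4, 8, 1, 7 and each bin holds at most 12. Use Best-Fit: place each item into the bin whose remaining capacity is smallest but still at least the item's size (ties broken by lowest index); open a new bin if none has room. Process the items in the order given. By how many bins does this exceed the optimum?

Best-Fit: [5,2,2] [6] [7,4,1] [8] [7] → 5 bins.
Total size 42; any packing needs at least ⌈42/12⌉ = 4 bins.
An optimal packing achieves that bound: [8,4] [7,5] [7,2,2,1] [6] → 4 bins.
Excess: 5 − 4 = 1.

1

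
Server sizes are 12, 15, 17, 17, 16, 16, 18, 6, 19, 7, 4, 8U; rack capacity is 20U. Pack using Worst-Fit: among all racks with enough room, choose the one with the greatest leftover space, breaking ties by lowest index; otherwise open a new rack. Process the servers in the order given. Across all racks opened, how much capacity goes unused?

25

rack 1: place 12U, 8U left
rack 2: place 15U, 5U left
rack 3: place 17U, 3U left
rack 4: place 17U, 3U left
rack 5: place 16U, 4U left
rack 6: place 16U, 4U left
rack 7: place 18U, 2U left
rack 1: place 6U, 2U left
rack 8: place 19U, 1U left
rack 9: place 7U, 13U left
rack 9: place 4U, 9U left
rack 9: place 8U, 1U left
9 racks × 20U = 180U; used 155U; unused 25U.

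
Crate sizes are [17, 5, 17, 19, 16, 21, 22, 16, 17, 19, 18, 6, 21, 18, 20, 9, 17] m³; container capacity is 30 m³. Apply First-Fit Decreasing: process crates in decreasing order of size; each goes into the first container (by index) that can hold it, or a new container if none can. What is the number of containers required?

14

Sorted descending: 22, 21, 21, 20, 19, 19, 18, 18, 17, 17, 17, 17, 16, 16, 9, 6, 5.
22 m³ → container 1 (remaining 8 m³)
21 m³ → container 2 (remaining 9 m³)
21 m³ → container 3 (remaining 9 m³)
20 m³ → container 4 (remaining 10 m³)
19 m³ → container 5 (remaining 11 m³)
19 m³ → container 6 (remaining 11 m³)
18 m³ → container 7 (remaining 12 m³)
18 m³ → container 8 (remaining 12 m³)
17 m³ → container 9 (remaining 13 m³)
17 m³ → container 10 (remaining 13 m³)
17 m³ → container 11 (remaining 13 m³)
17 m³ → container 12 (remaining 13 m³)
16 m³ → container 13 (remaining 14 m³)
16 m³ → container 14 (remaining 14 m³)
9 m³ → container 2 (remaining 0 m³)
6 m³ → container 1 (remaining 2 m³)
5 m³ → container 3 (remaining 4 m³)
Final containers: [22,6] [21,9] [21,5] [20] [19] [19] [18] [18] [17] [17] [17] [17] [16] [16].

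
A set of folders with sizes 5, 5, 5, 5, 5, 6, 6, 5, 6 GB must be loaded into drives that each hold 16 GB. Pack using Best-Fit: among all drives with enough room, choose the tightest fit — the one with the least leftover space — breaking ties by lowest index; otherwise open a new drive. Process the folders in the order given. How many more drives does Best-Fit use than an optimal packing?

Best-Fit: [5,5,5] [5,5,6] [6,5] [6] → 4 drives.
Total size 48 GB; any packing needs at least ⌈48/16⌉ = 3 drives.
An optimal packing achieves that bound: [6,5,5] [6,5,5] [6,5,5] → 3 drives.
Excess: 4 − 3 = 1.

1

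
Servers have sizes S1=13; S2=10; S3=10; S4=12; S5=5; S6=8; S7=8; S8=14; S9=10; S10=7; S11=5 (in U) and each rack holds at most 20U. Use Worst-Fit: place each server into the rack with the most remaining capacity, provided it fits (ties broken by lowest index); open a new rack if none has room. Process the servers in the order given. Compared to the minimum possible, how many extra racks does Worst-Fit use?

Worst-Fit: [13,5] [10,10] [12,5] [8,8] [14] [10,7] → 6 racks.
Total size 102U; any packing needs at least ⌈102/20⌉ = 6 racks.
So 6 is already optimal.

0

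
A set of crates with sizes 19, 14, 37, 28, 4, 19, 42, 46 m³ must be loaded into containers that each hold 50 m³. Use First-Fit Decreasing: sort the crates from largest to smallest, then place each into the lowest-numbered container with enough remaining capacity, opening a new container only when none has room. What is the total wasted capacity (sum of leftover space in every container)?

Sorted descending: 46, 42, 37, 28, 19, 19, 14, 4.
Put 46 m³ in container 1; 4 m³ remain.
Put 42 m³ in container 2; 8 m³ remain.
Put 37 m³ in container 3; 13 m³ remain.
Put 28 m³ in container 4; 22 m³ remain.
Put 19 m³ in container 4; 3 m³ remain.
Put 19 m³ in container 5; 31 m³ remain.
Put 14 m³ in container 5; 17 m³ remain.
Put 4 m³ in container 1; 0 m³ remain.
5 containers × 50 m³ = 250 m³; used 209 m³; unused 41 m³.

41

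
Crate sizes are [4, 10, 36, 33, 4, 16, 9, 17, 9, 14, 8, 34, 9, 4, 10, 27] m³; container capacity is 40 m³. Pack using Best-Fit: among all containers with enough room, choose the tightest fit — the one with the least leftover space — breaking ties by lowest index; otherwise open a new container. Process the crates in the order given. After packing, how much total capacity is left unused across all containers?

36

4 m³ → container 1 (remaining 36 m³)
10 m³ → container 1 (remaining 26 m³)
36 m³ → container 2 (remaining 4 m³)
33 m³ → container 3 (remaining 7 m³)
4 m³ → container 2 (remaining 0 m³)
16 m³ → container 1 (remaining 10 m³)
9 m³ → container 1 (remaining 1 m³)
17 m³ → container 4 (remaining 23 m³)
9 m³ → container 4 (remaining 14 m³)
14 m³ → container 4 (remaining 0 m³)
8 m³ → container 5 (remaining 32 m³)
34 m³ → container 6 (remaining 6 m³)
9 m³ → container 5 (remaining 23 m³)
4 m³ → container 6 (remaining 2 m³)
10 m³ → container 5 (remaining 13 m³)
27 m³ → container 7 (remaining 13 m³)
7 containers × 40 m³ = 280 m³; used 244 m³; unused 36 m³.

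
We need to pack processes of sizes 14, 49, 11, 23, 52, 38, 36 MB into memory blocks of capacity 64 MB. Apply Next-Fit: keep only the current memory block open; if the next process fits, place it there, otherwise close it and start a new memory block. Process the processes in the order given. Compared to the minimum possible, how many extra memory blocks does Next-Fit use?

1

Next-Fit: [14,49] [11,23] [52] [38] [36] → 5 memory blocks.
Total size 223 MB; any packing needs at least ⌈223/64⌉ = 4 memory blocks.
An optimal packing achieves that bound: [52,11] [49,14] [38,23] [36] → 4 memory blocks.
Excess: 5 − 4 = 1.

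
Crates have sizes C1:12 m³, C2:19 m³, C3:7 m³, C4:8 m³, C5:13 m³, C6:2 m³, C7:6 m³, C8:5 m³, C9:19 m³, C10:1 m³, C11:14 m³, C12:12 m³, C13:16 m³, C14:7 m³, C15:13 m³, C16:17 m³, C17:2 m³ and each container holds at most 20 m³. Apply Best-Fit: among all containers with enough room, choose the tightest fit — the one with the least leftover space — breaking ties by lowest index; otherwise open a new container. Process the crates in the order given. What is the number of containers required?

10

Put C1 (12 m³) in container 1; 8 m³ remain.
Put C2 (19 m³) in container 2; 1 m³ remain.
Put C3 (7 m³) in container 1; 1 m³ remain.
Put C4 (8 m³) in container 3; 12 m³ remain.
Put C5 (13 m³) in container 4; 7 m³ remain.
Put C6 (2 m³) in container 4; 5 m³ remain.
Put C7 (6 m³) in container 3; 6 m³ remain.
Put C8 (5 m³) in container 4; 0 m³ remain.
Put C9 (19 m³) in container 5; 1 m³ remain.
Put C10 (1 m³) in container 1; 0 m³ remain.
Put C11 (14 m³) in container 6; 6 m³ remain.
Put C12 (12 m³) in container 7; 8 m³ remain.
Put C13 (16 m³) in container 8; 4 m³ remain.
Put C14 (7 m³) in container 7; 1 m³ remain.
Put C15 (13 m³) in container 9; 7 m³ remain.
Put C16 (17 m³) in container 10; 3 m³ remain.
Put C17 (2 m³) in container 10; 1 m³ remain.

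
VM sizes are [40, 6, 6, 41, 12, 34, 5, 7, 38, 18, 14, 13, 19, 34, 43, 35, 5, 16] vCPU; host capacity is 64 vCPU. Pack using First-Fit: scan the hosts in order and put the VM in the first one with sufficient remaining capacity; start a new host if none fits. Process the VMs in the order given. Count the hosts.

host 1: place 40 vCPU, 24 vCPU left
host 1: place 6 vCPU, 18 vCPU left
host 1: place 6 vCPU, 12 vCPU left
host 2: place 41 vCPU, 23 vCPU left
host 1: place 12 vCPU, 0 vCPU left
host 3: place 34 vCPU, 30 vCPU left
host 2: place 5 vCPU, 18 vCPU left
host 2: place 7 vCPU, 11 vCPU left
host 4: place 38 vCPU, 26 vCPU left
host 3: place 18 vCPU, 12 vCPU left
host 4: place 14 vCPU, 12 vCPU left
host 5: place 13 vCPU, 51 vCPU left
host 5: place 19 vCPU, 32 vCPU left
host 6: place 34 vCPU, 30 vCPU left
host 7: place 43 vCPU, 21 vCPU left
host 8: place 35 vCPU, 29 vCPU left
host 2: place 5 vCPU, 6 vCPU left
host 5: place 16 vCPU, 16 vCPU left
Final hosts: [40,6,6,12] [41,5,7,5] [34,18] [38,14] [13,19,16] [34] [43] [35].

8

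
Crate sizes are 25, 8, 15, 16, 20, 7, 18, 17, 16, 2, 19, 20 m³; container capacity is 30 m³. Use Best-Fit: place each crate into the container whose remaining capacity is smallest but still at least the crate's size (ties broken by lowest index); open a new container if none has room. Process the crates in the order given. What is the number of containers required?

Put 25 m³ in container 1; 5 m³ remain.
Put 8 m³ in container 2; 22 m³ remain.
Put 15 m³ in container 2; 7 m³ remain.
Put 16 m³ in container 3; 14 m³ remain.
Put 20 m³ in container 4; 10 m³ remain.
Put 7 m³ in container 2; 0 m³ remain.
Put 18 m³ in container 5; 12 m³ remain.
Put 17 m³ in container 6; 13 m³ remain.
Put 16 m³ in container 7; 14 m³ remain.
Put 2 m³ in container 1; 3 m³ remain.
Put 19 m³ in container 8; 11 m³ remain.
Put 20 m³ in container 9; 10 m³ remain.

9 containers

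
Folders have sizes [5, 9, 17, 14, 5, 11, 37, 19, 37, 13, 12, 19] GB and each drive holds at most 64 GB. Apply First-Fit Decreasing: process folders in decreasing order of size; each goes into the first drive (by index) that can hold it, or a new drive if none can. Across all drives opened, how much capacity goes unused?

Sorted descending: 37, 37, 19, 19, 17, 14, 13, 12, 11, 9, 5, 5.
drive 1: place 37 GB, 27 GB left
drive 2: place 37 GB, 27 GB left
drive 1: place 19 GB, 8 GB left
drive 2: place 19 GB, 8 GB left
drive 3: place 17 GB, 47 GB left
drive 3: place 14 GB, 33 GB left
drive 3: place 13 GB, 20 GB left
drive 3: place 12 GB, 8 GB left
drive 4: place 11 GB, 53 GB left
drive 4: place 9 GB, 44 GB left
drive 1: place 5 GB, 3 GB left
drive 2: place 5 GB, 3 GB left
4 drives × 64 GB = 256 GB; used 198 GB; unused 58 GB.

58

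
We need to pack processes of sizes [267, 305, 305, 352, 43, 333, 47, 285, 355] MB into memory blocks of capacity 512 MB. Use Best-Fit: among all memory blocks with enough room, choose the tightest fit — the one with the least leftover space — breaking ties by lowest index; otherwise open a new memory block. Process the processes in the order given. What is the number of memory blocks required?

7 memory blocks

267 MB → memory block 1 (remaining 245 MB)
305 MB → memory block 2 (remaining 207 MB)
305 MB → memory block 3 (remaining 207 MB)
352 MB → memory block 4 (remaining 160 MB)
43 MB → memory block 4 (remaining 117 MB)
333 MB → memory block 5 (remaining 179 MB)
47 MB → memory block 4 (remaining 70 MB)
285 MB → memory block 6 (remaining 227 MB)
355 MB → memory block 7 (remaining 157 MB)
Final memory blocks: [267] [305] [305] [352,43,47] [333] [285] [355].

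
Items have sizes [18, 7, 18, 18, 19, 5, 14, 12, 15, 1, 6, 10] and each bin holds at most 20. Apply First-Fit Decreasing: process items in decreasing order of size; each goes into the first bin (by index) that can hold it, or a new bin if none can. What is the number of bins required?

Sorted descending: 19, 18, 18, 18, 15, 14, 12, 10, 7, 6, 5, 1.
Put 19 in bin 1; 1 remain.
Put 18 in bin 2; 2 remain.
Put 18 in bin 3; 2 remain.
Put 18 in bin 4; 2 remain.
Put 15 in bin 5; 5 remain.
Put 14 in bin 6; 6 remain.
Put 12 in bin 7; 8 remain.
Put 10 in bin 8; 10 remain.
Put 7 in bin 7; 1 remain.
Put 6 in bin 6; 0 remain.
Put 5 in bin 5; 0 remain.
Put 1 in bin 1; 0 remain.

8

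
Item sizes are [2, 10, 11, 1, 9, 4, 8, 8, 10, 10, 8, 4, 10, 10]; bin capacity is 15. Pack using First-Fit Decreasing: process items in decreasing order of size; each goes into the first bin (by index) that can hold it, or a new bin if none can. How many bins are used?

10

Sorted descending: 11, 10, 10, 10, 10, 10, 9, 8, 8, 8, 4, 4, 2, 1.
Put 11 in bin 1; 4 remain.
Put 10 in bin 2; 5 remain.
Put 10 in bin 3; 5 remain.
Put 10 in bin 4; 5 remain.
Put 10 in bin 5; 5 remain.
Put 10 in bin 6; 5 remain.
Put 9 in bin 7; 6 remain.
Put 8 in bin 8; 7 remain.
Put 8 in bin 9; 7 remain.
Put 8 in bin 10; 7 remain.
Put 4 in bin 1; 0 remain.
Put 4 in bin 2; 1 remain.
Put 2 in bin 3; 3 remain.
Put 1 in bin 2; 0 remain.
Final bins: [11,4] [10,4,1] [10,2] [10] [10] [10] [9] [8] [8] [8].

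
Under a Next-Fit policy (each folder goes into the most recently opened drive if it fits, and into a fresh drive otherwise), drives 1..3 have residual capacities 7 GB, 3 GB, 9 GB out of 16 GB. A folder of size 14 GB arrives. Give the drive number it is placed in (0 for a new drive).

0

Next-Fit only looks at drive 3, which has 9 GB free.
14 GB does not fit, so a new drive is opened.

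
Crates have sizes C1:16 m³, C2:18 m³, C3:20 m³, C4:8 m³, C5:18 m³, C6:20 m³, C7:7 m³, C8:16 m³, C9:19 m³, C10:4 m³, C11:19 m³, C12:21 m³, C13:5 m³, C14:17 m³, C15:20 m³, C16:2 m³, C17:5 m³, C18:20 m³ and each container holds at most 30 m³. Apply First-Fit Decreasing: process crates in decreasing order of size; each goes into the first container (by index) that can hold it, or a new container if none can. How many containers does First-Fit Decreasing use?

Sorted descending: 21, 20, 20, 20, 20, 19, 19, 18, 18, 17, 16, 16, 8, 7, 5, 5, 4, 2.
Put 21 m³ in container 1; 9 m³ remain.
Put 20 m³ in container 2; 10 m³ remain.
Put 20 m³ in container 3; 10 m³ remain.
Put 20 m³ in container 4; 10 m³ remain.
Put 20 m³ in container 5; 10 m³ remain.
Put 19 m³ in container 6; 11 m³ remain.
Put 19 m³ in container 7; 11 m³ remain.
Put 18 m³ in container 8; 12 m³ remain.
Put 18 m³ in container 9; 12 m³ remain.
Put 17 m³ in container 10; 13 m³ remain.
Put 16 m³ in container 11; 14 m³ remain.
Put 16 m³ in container 12; 14 m³ remain.
Put 8 m³ in container 1; 1 m³ remain.
Put 7 m³ in container 2; 3 m³ remain.
Put 5 m³ in container 3; 5 m³ remain.
Put 5 m³ in container 3; 0 m³ remain.
Put 4 m³ in container 4; 6 m³ remain.
Put 2 m³ in container 2; 1 m³ remain.

12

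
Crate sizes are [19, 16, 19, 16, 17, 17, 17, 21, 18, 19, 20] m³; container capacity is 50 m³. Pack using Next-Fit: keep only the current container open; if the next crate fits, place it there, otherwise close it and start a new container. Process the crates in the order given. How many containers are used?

container 1: place 19 m³, 31 m³ left
container 1: place 16 m³, 15 m³ left
container 2: place 19 m³, 31 m³ left
container 2: place 16 m³, 15 m³ left
container 3: place 17 m³, 33 m³ left
container 3: place 17 m³, 16 m³ left
container 4: place 17 m³, 33 m³ left
container 4: place 21 m³, 12 m³ left
container 5: place 18 m³, 32 m³ left
container 5: place 19 m³, 13 m³ left
container 6: place 20 m³, 30 m³ left
Final containers: [19,16] [19,16] [17,17] [17,21] [18,19] [20].

6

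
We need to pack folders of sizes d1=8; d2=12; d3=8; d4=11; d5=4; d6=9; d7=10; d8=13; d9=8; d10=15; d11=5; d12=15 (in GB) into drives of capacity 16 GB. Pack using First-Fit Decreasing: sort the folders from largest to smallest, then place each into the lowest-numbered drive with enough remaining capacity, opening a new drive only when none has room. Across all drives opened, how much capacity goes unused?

Sorted descending: 15, 15, 13, 12, 11, 10, 9, 8, 8, 8, 5, 4.
drive 1: place 15 GB, 1 GB left
drive 2: place 15 GB, 1 GB left
drive 3: place 13 GB, 3 GB left
drive 4: place 12 GB, 4 GB left
drive 5: place 11 GB, 5 GB left
drive 6: place 10 GB, 6 GB left
drive 7: place 9 GB, 7 GB left
drive 8: place 8 GB, 8 GB left
drive 8: place 8 GB, 0 GB left
drive 9: place 8 GB, 8 GB left
drive 5: place 5 GB, 0 GB left
drive 4: place 4 GB, 0 GB left
9 drives × 16 GB = 144 GB; used 118 GB; unused 26 GB.

26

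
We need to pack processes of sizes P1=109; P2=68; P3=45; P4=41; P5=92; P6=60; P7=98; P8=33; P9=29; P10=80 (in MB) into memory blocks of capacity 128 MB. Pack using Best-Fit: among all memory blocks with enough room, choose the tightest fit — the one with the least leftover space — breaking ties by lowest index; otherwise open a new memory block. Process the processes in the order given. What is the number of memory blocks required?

P1 (109 MB) → memory block 1 (remaining 19 MB)
P2 (68 MB) → memory block 2 (remaining 60 MB)
P3 (45 MB) → memory block 2 (remaining 15 MB)
P4 (41 MB) → memory block 3 (remaining 87 MB)
P5 (92 MB) → memory block 4 (remaining 36 MB)
P6 (60 MB) → memory block 3 (remaining 27 MB)
P7 (98 MB) → memory block 5 (remaining 30 MB)
P8 (33 MB) → memory block 4 (remaining 3 MB)
P9 (29 MB) → memory block 5 (remaining 1 MB)
P10 (80 MB) → memory block 6 (remaining 48 MB)
Final memory blocks: [109] [68,45] [41,60] [92,33] [98,29] [80].

6 memory blocks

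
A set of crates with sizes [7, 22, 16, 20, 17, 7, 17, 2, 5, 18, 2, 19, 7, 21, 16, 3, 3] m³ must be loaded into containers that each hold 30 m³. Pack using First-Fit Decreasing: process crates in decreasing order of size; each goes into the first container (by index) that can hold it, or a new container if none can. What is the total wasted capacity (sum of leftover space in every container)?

68

Sorted descending: 22, 21, 20, 19, 18, 17, 17, 16, 16, 7, 7, 7, 5, 3, 3, 2, 2.
container 1: place 22 m³, 8 m³ left
container 2: place 21 m³, 9 m³ left
container 3: place 20 m³, 10 m³ left
container 4: place 19 m³, 11 m³ left
container 5: place 18 m³, 12 m³ left
container 6: place 17 m³, 13 m³ left
container 7: place 17 m³, 13 m³ left
container 8: place 16 m³, 14 m³ left
container 9: place 16 m³, 14 m³ left
container 1: place 7 m³, 1 m³ left
container 2: place 7 m³, 2 m³ left
container 3: place 7 m³, 3 m³ left
container 4: place 5 m³, 6 m³ left
container 3: place 3 m³, 0 m³ left
container 4: place 3 m³, 3 m³ left
container 2: place 2 m³, 0 m³ left
container 4: place 2 m³, 1 m³ left
9 containers × 30 m³ = 270 m³; used 202 m³; unused 68 m³.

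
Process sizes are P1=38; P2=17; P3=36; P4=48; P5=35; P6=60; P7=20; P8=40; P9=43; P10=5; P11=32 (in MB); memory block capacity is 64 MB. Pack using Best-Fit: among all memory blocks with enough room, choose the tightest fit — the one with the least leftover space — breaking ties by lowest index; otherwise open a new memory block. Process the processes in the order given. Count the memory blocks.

Put P1 (38 MB) in memory block 1; 26 MB remain.
Put P2 (17 MB) in memory block 1; 9 MB remain.
Put P3 (36 MB) in memory block 2; 28 MB remain.
Put P4 (48 MB) in memory block 3; 16 MB remain.
Put P5 (35 MB) in memory block 4; 29 MB remain.
Put P6 (60 MB) in memory block 5; 4 MB remain.
Put P7 (20 MB) in memory block 2; 8 MB remain.
Put P8 (40 MB) in memory block 6; 24 MB remain.
Put P9 (43 MB) in memory block 7; 21 MB remain.
Put P10 (5 MB) in memory block 2; 3 MB remain.
Put P11 (32 MB) in memory block 8; 32 MB remain.

8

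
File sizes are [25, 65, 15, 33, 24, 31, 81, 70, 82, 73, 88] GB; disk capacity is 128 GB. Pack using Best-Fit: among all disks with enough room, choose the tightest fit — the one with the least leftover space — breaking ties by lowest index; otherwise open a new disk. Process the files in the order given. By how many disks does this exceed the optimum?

Best-Fit: [25,65,15] [33,24,31] [81] [70] [82] [73] [88] → 7 disks.
6 files exceed 64 GB (half the capacity), and no two of those can share a disk, so at least 6 disks are needed.
An optimal packing achieves that bound: [88,33] [82,31,15] [81,25] [73,24] [70] [65] → 6 disks.
Excess: 7 − 6 = 1.

1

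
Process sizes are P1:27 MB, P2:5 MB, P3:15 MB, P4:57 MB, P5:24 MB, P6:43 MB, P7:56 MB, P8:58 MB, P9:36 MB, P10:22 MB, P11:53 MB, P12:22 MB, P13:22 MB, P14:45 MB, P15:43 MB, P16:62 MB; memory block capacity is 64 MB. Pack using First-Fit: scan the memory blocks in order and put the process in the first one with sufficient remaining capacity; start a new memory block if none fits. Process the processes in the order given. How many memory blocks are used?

12 memory blocks

P1 (27 MB) → memory block 1 (remaining 37 MB)
P2 (5 MB) → memory block 1 (remaining 32 MB)
P3 (15 MB) → memory block 1 (remaining 17 MB)
P4 (57 MB) → memory block 2 (remaining 7 MB)
P5 (24 MB) → memory block 3 (remaining 40 MB)
P6 (43 MB) → memory block 4 (remaining 21 MB)
P7 (56 MB) → memory block 5 (remaining 8 MB)
P8 (58 MB) → memory block 6 (remaining 6 MB)
P9 (36 MB) → memory block 3 (remaining 4 MB)
P10 (22 MB) → memory block 7 (remaining 42 MB)
P11 (53 MB) → memory block 8 (remaining 11 MB)
P12 (22 MB) → memory block 7 (remaining 20 MB)
P13 (22 MB) → memory block 9 (remaining 42 MB)
P14 (45 MB) → memory block 10 (remaining 19 MB)
P15 (43 MB) → memory block 11 (remaining 21 MB)
P16 (62 MB) → memory block 12 (remaining 2 MB)
Final memory blocks: [27,5,15] [57] [24,36] [43] [56] [58] [22,22] [53] [22] [45] [43] [62].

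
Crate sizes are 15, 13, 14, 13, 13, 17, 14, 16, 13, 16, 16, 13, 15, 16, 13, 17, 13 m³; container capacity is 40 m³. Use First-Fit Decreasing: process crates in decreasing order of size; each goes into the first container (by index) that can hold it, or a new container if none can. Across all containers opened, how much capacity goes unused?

73

Sorted descending: 17, 17, 16, 16, 16, 16, 15, 15, 14, 14, 13, 13, 13, 13, 13, 13, 13.
Put 17 m³ in container 1; 23 m³ remain.
Put 17 m³ in container 1; 6 m³ remain.
Put 16 m³ in container 2; 24 m³ remain.
Put 16 m³ in container 2; 8 m³ remain.
Put 16 m³ in container 3; 24 m³ remain.
Put 16 m³ in container 3; 8 m³ remain.
Put 15 m³ in container 4; 25 m³ remain.
Put 15 m³ in container 4; 10 m³ remain.
Put 14 m³ in container 5; 26 m³ remain.
Put 14 m³ in container 5; 12 m³ remain.
Put 13 m³ in container 6; 27 m³ remain.
Put 13 m³ in container 6; 14 m³ remain.
Put 13 m³ in container 6; 1 m³ remain.
Put 13 m³ in container 7; 27 m³ remain.
Put 13 m³ in container 7; 14 m³ remain.
Put 13 m³ in container 7; 1 m³ remain.
Put 13 m³ in container 8; 27 m³ remain.
8 containers × 40 m³ = 320 m³; used 247 m³; unused 73 m³.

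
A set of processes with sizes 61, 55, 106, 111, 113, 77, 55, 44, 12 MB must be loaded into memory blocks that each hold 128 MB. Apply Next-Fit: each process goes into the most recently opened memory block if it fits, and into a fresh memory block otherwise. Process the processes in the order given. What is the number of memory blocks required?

memory block 1: place 61 MB, 67 MB left
memory block 1: place 55 MB, 12 MB left
memory block 2: place 106 MB, 22 MB left
memory block 3: place 111 MB, 17 MB left
memory block 4: place 113 MB, 15 MB left
memory block 5: place 77 MB, 51 MB left
memory block 6: place 55 MB, 73 MB left
memory block 6: place 44 MB, 29 MB left
memory block 6: place 12 MB, 17 MB left
Final memory blocks: [61,55] [106] [111] [113] [77] [55,44,12].

6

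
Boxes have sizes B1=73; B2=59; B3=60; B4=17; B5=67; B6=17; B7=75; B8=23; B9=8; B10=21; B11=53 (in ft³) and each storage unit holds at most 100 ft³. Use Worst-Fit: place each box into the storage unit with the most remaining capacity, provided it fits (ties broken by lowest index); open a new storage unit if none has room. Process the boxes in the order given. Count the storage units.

6 storage units

storage unit 1: place B1 (73 ft³), 27 ft³ left
storage unit 2: place B2 (59 ft³), 41 ft³ left
storage unit 3: place B3 (60 ft³), 40 ft³ left
storage unit 2: place B4 (17 ft³), 24 ft³ left
storage unit 4: place B5 (67 ft³), 33 ft³ left
storage unit 3: place B6 (17 ft³), 23 ft³ left
storage unit 5: place B7 (75 ft³), 25 ft³ left
storage unit 4: place B8 (23 ft³), 10 ft³ left
storage unit 1: place B9 (8 ft³), 19 ft³ left
storage unit 5: place B10 (21 ft³), 4 ft³ left
storage unit 6: place B11 (53 ft³), 47 ft³ left
Final storage units: [73,8] [59,17] [60,17] [67,23] [75,21] [53].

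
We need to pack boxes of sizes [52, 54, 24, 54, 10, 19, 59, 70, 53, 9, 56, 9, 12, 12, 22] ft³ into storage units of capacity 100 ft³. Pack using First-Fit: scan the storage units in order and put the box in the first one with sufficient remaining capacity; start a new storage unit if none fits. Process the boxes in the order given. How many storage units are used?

7 storage units

52 ft³ → storage unit 1 (remaining 48 ft³)
54 ft³ → storage unit 2 (remaining 46 ft³)
24 ft³ → storage unit 1 (remaining 24 ft³)
54 ft³ → storage unit 3 (remaining 46 ft³)
10 ft³ → storage unit 1 (remaining 14 ft³)
19 ft³ → storage unit 2 (remaining 27 ft³)
59 ft³ → storage unit 4 (remaining 41 ft³)
70 ft³ → storage unit 5 (remaining 30 ft³)
53 ft³ → storage unit 6 (remaining 47 ft³)
9 ft³ → storage unit 1 (remaining 5 ft³)
56 ft³ → storage unit 7 (remaining 44 ft³)
9 ft³ → storage unit 2 (remaining 18 ft³)
12 ft³ → storage unit 2 (remaining 6 ft³)
12 ft³ → storage unit 3 (remaining 34 ft³)
22 ft³ → storage unit 3 (remaining 12 ft³)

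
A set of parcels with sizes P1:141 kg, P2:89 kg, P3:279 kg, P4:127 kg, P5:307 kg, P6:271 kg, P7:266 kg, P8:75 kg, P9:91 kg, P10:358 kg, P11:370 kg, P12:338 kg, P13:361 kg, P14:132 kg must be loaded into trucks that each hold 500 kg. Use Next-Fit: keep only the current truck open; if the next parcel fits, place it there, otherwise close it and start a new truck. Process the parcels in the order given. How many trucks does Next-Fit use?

9

truck 1: place P1 (141 kg), 359 kg left
truck 1: place P2 (89 kg), 270 kg left
truck 2: place P3 (279 kg), 221 kg left
truck 2: place P4 (127 kg), 94 kg left
truck 3: place P5 (307 kg), 193 kg left
truck 4: place P6 (271 kg), 229 kg left
truck 5: place P7 (266 kg), 234 kg left
truck 5: place P8 (75 kg), 159 kg left
truck 5: place P9 (91 kg), 68 kg left
truck 6: place P10 (358 kg), 142 kg left
truck 7: place P11 (370 kg), 130 kg left
truck 8: place P12 (338 kg), 162 kg left
truck 9: place P13 (361 kg), 139 kg left
truck 9: place P14 (132 kg), 7 kg left
Final trucks: [141,89] [279,127] [307] [271] [266,75,91] [358] [370] [338] [361,132].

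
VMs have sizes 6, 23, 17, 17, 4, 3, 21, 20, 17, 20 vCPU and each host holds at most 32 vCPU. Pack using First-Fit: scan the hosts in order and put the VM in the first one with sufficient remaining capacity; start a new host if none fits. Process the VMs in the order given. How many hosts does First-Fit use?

7 hosts

6 vCPU → host 1 (remaining 26 vCPU)
23 vCPU → host 1 (remaining 3 vCPU)
17 vCPU → host 2 (remaining 15 vCPU)
17 vCPU → host 3 (remaining 15 vCPU)
4 vCPU → host 2 (remaining 11 vCPU)
3 vCPU → host 1 (remaining 0 vCPU)
21 vCPU → host 4 (remaining 11 vCPU)
20 vCPU → host 5 (remaining 12 vCPU)
17 vCPU → host 6 (remaining 15 vCPU)
20 vCPU → host 7 (remaining 12 vCPU)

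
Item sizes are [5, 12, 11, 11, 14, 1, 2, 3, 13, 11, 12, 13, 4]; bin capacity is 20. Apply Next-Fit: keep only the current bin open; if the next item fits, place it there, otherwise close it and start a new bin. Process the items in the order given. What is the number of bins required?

8 bins

Put 5 in bin 1; 15 remain.
Put 12 in bin 1; 3 remain.
Put 11 in bin 2; 9 remain.
Put 11 in bin 3; 9 remain.
Put 14 in bin 4; 6 remain.
Put 1 in bin 4; 5 remain.
Put 2 in bin 4; 3 remain.
Put 3 in bin 4; 0 remain.
Put 13 in bin 5; 7 remain.
Put 11 in bin 6; 9 remain.
Put 12 in bin 7; 8 remain.
Put 13 in bin 8; 7 remain.
Put 4 in bin 8; 3 remain.
Final bins: [5,12] [11] [11] [14,1,2,3] [13] [11] [12] [13,4].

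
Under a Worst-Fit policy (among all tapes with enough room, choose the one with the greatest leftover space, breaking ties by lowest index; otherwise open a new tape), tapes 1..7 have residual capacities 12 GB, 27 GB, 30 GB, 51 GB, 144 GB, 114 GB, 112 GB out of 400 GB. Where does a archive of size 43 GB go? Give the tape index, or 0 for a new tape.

Tapes with room: tape 4 (51 GB), tape 5 (144 GB), tape 6 (114 GB), tape 7 (112 GB).
Most room is tape 5 with 144 GB free.

5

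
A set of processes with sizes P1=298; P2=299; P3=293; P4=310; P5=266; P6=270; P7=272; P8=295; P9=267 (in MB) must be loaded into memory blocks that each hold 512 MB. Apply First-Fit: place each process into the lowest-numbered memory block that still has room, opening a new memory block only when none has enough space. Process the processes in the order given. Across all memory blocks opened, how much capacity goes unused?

2038

Put P1 (298 MB) in memory block 1; 214 MB remain.
Put P2 (299 MB) in memory block 2; 213 MB remain.
Put P3 (293 MB) in memory block 3; 219 MB remain.
Put P4 (310 MB) in memory block 4; 202 MB remain.
Put P5 (266 MB) in memory block 5; 246 MB remain.
Put P6 (270 MB) in memory block 6; 242 MB remain.
Put P7 (272 MB) in memory block 7; 240 MB remain.
Put P8 (295 MB) in memory block 8; 217 MB remain.
Put P9 (267 MB) in memory block 9; 245 MB remain.
9 memory blocks × 512 MB = 4608 MB; used 2570 MB; unused 2038 MB.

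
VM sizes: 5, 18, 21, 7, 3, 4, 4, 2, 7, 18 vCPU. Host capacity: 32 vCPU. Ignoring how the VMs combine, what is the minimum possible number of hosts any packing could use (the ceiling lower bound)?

Total size = 5 + 18 + 21 + 7 + 3 + 4 + 4 + 2 + 7 + 18 = 89 vCPU.
⌈89 / 32⌉ = 3.

3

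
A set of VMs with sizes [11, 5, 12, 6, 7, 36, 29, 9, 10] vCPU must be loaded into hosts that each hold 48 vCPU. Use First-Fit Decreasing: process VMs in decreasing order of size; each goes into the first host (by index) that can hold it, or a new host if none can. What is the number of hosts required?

Sorted descending: 36, 29, 12, 11, 10, 9, 7, 6, 5.
36 vCPU → host 1 (remaining 12 vCPU)
29 vCPU → host 2 (remaining 19 vCPU)
12 vCPU → host 1 (remaining 0 vCPU)
11 vCPU → host 2 (remaining 8 vCPU)
10 vCPU → host 3 (remaining 38 vCPU)
9 vCPU → host 3 (remaining 29 vCPU)
7 vCPU → host 2 (remaining 1 vCPU)
6 vCPU → host 3 (remaining 23 vCPU)
5 vCPU → host 3 (remaining 18 vCPU)

3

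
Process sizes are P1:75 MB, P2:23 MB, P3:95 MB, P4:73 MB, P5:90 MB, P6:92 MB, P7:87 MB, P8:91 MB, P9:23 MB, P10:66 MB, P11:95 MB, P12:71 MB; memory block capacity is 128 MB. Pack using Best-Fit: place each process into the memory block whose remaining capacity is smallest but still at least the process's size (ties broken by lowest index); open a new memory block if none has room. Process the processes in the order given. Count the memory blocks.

10

Put P1 (75 MB) in memory block 1; 53 MB remain.
Put P2 (23 MB) in memory block 1; 30 MB remain.
Put P3 (95 MB) in memory block 2; 33 MB remain.
Put P4 (73 MB) in memory block 3; 55 MB remain.
Put P5 (90 MB) in memory block 4; 38 MB remain.
Put P6 (92 MB) in memory block 5; 36 MB remain.
Put P7 (87 MB) in memory block 6; 41 MB remain.
Put P8 (91 MB) in memory block 7; 37 MB remain.
Put P9 (23 MB) in memory block 1; 7 MB remain.
Put P10 (66 MB) in memory block 8; 62 MB remain.
Put P11 (95 MB) in memory block 9; 33 MB remain.
Put P12 (71 MB) in memory block 10; 57 MB remain.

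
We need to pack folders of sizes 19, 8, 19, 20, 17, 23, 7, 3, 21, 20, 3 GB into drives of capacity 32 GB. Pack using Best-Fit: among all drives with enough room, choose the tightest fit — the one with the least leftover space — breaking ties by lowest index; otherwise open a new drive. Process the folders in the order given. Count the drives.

7 drives

drive 1: place 19 GB, 13 GB left
drive 1: place 8 GB, 5 GB left
drive 2: place 19 GB, 13 GB left
drive 3: place 20 GB, 12 GB left
drive 4: place 17 GB, 15 GB left
drive 5: place 23 GB, 9 GB left
drive 5: place 7 GB, 2 GB left
drive 1: place 3 GB, 2 GB left
drive 6: place 21 GB, 11 GB left
drive 7: place 20 GB, 12 GB left
drive 6: place 3 GB, 8 GB left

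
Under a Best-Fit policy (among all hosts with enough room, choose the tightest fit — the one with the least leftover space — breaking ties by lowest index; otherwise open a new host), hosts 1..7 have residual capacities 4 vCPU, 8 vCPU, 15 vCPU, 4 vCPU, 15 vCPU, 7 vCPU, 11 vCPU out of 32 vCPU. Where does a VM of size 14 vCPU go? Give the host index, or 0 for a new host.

3

Hosts with room: host 3 (15 vCPU), host 5 (15 vCPU).
Tightest fit is host 3 with 15 vCPU free.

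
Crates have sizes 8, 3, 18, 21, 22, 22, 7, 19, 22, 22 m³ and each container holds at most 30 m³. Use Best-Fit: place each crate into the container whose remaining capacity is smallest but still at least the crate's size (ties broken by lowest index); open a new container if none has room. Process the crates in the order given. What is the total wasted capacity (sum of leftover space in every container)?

8 m³ → container 1 (remaining 22 m³)
3 m³ → container 1 (remaining 19 m³)
18 m³ → container 1 (remaining 1 m³)
21 m³ → container 2 (remaining 9 m³)
22 m³ → container 3 (remaining 8 m³)
22 m³ → container 4 (remaining 8 m³)
7 m³ → container 3 (remaining 1 m³)
19 m³ → container 5 (remaining 11 m³)
22 m³ → container 6 (remaining 8 m³)
22 m³ → container 7 (remaining 8 m³)
7 containers × 30 m³ = 210 m³; used 164 m³; unused 46 m³.

46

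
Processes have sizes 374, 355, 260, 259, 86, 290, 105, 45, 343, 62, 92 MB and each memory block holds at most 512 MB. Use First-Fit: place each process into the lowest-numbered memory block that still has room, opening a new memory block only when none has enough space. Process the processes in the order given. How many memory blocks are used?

Put 374 MB in memory block 1; 138 MB remain.
Put 355 MB in memory block 2; 157 MB remain.
Put 260 MB in memory block 3; 252 MB remain.
Put 259 MB in memory block 4; 253 MB remain.
Put 86 MB in memory block 1; 52 MB remain.
Put 290 MB in memory block 5; 222 MB remain.
Put 105 MB in memory block 2; 52 MB remain.
Put 45 MB in memory block 1; 7 MB remain.
Put 343 MB in memory block 6; 169 MB remain.
Put 62 MB in memory block 3; 190 MB remain.
Put 92 MB in memory block 3; 98 MB remain.

6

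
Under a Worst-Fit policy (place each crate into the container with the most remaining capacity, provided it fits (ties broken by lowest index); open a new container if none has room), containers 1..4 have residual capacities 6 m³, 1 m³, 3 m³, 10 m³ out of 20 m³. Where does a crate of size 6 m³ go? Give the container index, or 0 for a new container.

4

Containers with room: container 1 (6 m³), container 4 (10 m³).
Most room is container 4 with 10 m³ free.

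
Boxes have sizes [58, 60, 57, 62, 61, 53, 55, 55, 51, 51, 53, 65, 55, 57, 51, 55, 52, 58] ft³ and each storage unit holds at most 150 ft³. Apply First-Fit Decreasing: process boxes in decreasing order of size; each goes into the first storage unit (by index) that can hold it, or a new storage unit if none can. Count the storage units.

Sorted descending: 65, 62, 61, 60, 58, 58, 57, 57, 55, 55, 55, 55, 53, 53, 52, 51, 51, 51.
65 ft³ → storage unit 1 (remaining 85 ft³)
62 ft³ → storage unit 1 (remaining 23 ft³)
61 ft³ → storage unit 2 (remaining 89 ft³)
60 ft³ → storage unit 2 (remaining 29 ft³)
58 ft³ → storage unit 3 (remaining 92 ft³)
58 ft³ → storage unit 3 (remaining 34 ft³)
57 ft³ → storage unit 4 (remaining 93 ft³)
57 ft³ → storage unit 4 (remaining 36 ft³)
55 ft³ → storage unit 5 (remaining 95 ft³)
55 ft³ → storage unit 5 (remaining 40 ft³)
55 ft³ → storage unit 6 (remaining 95 ft³)
55 ft³ → storage unit 6 (remaining 40 ft³)
53 ft³ → storage unit 7 (remaining 97 ft³)
53 ft³ → storage unit 7 (remaining 44 ft³)
52 ft³ → storage unit 8 (remaining 98 ft³)
51 ft³ → storage unit 8 (remaining 47 ft³)
51 ft³ → storage unit 9 (remaining 99 ft³)
51 ft³ → storage unit 9 (remaining 48 ft³)

9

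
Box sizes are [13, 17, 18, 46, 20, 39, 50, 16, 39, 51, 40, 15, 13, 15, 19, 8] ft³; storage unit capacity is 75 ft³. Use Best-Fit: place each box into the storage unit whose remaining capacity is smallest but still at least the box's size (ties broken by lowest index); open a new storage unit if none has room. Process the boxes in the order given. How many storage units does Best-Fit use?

13 ft³ → storage unit 1 (remaining 62 ft³)
17 ft³ → storage unit 1 (remaining 45 ft³)
18 ft³ → storage unit 1 (remaining 27 ft³)
46 ft³ → storage unit 2 (remaining 29 ft³)
20 ft³ → storage unit 1 (remaining 7 ft³)
39 ft³ → storage unit 3 (remaining 36 ft³)
50 ft³ → storage unit 4 (remaining 25 ft³)
16 ft³ → storage unit 4 (remaining 9 ft³)
39 ft³ → storage unit 5 (remaining 36 ft³)
51 ft³ → storage unit 6 (remaining 24 ft³)
40 ft³ → storage unit 7 (remaining 35 ft³)
15 ft³ → storage unit 6 (remaining 9 ft³)
13 ft³ → storage unit 2 (remaining 16 ft³)
15 ft³ → storage unit 2 (remaining 1 ft³)
19 ft³ → storage unit 7 (remaining 16 ft³)
8 ft³ → storage unit 4 (remaining 1 ft³)

7 storage units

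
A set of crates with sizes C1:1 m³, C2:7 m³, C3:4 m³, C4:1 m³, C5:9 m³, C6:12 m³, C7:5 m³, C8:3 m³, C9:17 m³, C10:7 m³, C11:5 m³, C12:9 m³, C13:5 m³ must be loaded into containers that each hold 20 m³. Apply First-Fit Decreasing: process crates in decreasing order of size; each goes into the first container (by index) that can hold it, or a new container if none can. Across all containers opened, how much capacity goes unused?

Sorted descending: 17, 12, 9, 9, 7, 7, 5, 5, 5, 4, 3, 1, 1.
Put 17 m³ in container 1; 3 m³ remain.
Put 12 m³ in container 2; 8 m³ remain.
Put 9 m³ in container 3; 11 m³ remain.
Put 9 m³ in container 3; 2 m³ remain.
Put 7 m³ in container 2; 1 m³ remain.
Put 7 m³ in container 4; 13 m³ remain.
Put 5 m³ in container 4; 8 m³ remain.
Put 5 m³ in container 4; 3 m³ remain.
Put 5 m³ in container 5; 15 m³ remain.
Put 4 m³ in container 5; 11 m³ remain.
Put 3 m³ in container 1; 0 m³ remain.
Put 1 m³ in container 2; 0 m³ remain.
Put 1 m³ in container 3; 1 m³ remain.
5 containers × 20 m³ = 100 m³; used 85 m³; unused 15 m³.

15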